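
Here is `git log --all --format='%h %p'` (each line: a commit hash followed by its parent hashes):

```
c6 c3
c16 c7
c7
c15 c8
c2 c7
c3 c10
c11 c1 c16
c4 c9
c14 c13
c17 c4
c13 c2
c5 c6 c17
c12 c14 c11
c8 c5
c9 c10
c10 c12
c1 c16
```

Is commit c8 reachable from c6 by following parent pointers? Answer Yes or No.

No

Ancestors of c6: {c1, c10, c11, c12, c13, c14, c16, c2, c3, c6, c7}.
c8 is not in that set, so it is not an ancestor of c6.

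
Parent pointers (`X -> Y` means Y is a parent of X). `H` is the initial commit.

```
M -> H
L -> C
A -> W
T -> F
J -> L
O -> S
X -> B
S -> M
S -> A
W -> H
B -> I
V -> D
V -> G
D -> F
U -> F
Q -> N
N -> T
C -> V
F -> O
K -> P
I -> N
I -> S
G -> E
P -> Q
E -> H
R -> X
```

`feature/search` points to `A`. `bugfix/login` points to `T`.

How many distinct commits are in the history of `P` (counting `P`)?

11

Walking parent pointers from P: reachable set = {A, F, H, M, N, O, P, Q, S, T, W}.
That is 11 commits.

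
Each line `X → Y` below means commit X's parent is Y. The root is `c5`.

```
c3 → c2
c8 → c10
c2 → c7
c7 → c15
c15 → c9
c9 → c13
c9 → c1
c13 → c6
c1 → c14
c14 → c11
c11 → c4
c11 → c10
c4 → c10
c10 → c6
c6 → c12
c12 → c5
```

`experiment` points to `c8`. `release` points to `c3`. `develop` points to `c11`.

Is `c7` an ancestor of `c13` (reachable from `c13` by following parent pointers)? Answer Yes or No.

No

Ancestors of c13: {c12, c13, c5, c6}.
c7 is not in that set, so it is not an ancestor of c13.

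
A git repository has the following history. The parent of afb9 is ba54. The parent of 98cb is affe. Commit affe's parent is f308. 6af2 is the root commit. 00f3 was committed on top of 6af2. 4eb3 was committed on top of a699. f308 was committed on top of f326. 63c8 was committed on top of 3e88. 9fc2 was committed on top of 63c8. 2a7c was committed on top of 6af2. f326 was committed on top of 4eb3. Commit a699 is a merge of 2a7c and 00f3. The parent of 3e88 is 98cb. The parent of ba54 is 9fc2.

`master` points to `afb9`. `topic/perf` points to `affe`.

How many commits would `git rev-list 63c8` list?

Walking parent pointers from 63c8: reachable set = {00f3, 2a7c, 3e88, 4eb3, 63c8, 6af2, 98cb, a699, affe, f308, f326}.
That is 11 commits.

11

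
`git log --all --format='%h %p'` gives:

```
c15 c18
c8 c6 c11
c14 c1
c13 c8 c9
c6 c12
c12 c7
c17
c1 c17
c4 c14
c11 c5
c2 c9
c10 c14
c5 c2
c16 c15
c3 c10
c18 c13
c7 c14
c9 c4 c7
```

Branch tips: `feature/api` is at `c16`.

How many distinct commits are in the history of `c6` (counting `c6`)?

Walking parent pointers from c6: reachable set = {c1, c12, c14, c17, c6, c7}.
That is 6 commits.

6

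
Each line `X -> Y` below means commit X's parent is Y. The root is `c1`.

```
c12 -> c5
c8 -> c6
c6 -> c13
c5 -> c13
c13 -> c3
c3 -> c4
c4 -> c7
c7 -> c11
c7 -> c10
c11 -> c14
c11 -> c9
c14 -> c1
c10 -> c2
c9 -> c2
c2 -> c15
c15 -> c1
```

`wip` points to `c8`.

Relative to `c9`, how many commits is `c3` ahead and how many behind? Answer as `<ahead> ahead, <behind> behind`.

Reachable from c3: {c1, c10, c11, c14, c15, c2, c3, c4, c7, c9}.
Reachable from c9: {c1, c15, c2, c9}.
Only in c3's history (ahead): {c10, c11, c14, c3, c4, c7} — 6.
Only in c9's history (behind): {} — 0.

6 ahead, 0 behind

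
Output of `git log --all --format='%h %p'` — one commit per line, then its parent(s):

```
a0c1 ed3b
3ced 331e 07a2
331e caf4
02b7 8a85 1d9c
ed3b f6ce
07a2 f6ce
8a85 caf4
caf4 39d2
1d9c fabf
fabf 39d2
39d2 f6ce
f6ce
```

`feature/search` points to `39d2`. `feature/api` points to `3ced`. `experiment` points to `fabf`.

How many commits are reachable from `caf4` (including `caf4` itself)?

Walking parent pointers from caf4: reachable set = {39d2, caf4, f6ce}.
That is 3 commits.

3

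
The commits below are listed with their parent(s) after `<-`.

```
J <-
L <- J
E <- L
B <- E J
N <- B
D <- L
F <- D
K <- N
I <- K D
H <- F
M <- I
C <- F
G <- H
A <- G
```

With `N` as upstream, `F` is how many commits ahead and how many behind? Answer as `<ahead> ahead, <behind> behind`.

2 ahead, 3 behind

Reachable from F: {D, F, J, L}.
Reachable from N: {B, E, J, L, N}.
Only in F's history (ahead): {D, F} — 2.
Only in N's history (behind): {B, E, N} — 3.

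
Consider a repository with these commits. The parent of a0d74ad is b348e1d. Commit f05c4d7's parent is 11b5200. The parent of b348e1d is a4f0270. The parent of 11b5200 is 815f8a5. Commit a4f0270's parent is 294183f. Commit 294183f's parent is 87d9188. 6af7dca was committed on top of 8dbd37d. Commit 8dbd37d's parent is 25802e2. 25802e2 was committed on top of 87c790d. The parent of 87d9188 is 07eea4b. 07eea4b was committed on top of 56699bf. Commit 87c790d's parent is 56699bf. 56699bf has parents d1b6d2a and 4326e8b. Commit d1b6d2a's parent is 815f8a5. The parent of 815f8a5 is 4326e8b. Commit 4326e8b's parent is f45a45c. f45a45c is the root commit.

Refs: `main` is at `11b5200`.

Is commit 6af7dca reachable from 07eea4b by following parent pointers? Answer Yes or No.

No

Ancestors of 07eea4b: {07eea4b, 4326e8b, 56699bf, 815f8a5, d1b6d2a, f45a45c}.
6af7dca is not in that set, so it is not an ancestor of 07eea4b.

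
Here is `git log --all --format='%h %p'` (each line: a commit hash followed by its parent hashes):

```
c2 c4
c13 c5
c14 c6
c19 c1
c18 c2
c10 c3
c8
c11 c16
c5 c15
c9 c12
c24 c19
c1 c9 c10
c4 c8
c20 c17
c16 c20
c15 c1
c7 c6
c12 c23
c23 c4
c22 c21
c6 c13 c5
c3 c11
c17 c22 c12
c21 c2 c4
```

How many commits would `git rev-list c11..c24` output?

Reachable from c24: {c1, c10, c11, c12, c16, c17, c19, c2, c20, c21, c22, c23, c24, c3, c4, c8, c9}.
Reachable from c11: {c11, c12, c16, c17, c2, c20, c21, c22, c23, c4, c8}.
In c24's history but not c11's: {c1, c10, c19, c24, c3, c9} — 6 commits.

6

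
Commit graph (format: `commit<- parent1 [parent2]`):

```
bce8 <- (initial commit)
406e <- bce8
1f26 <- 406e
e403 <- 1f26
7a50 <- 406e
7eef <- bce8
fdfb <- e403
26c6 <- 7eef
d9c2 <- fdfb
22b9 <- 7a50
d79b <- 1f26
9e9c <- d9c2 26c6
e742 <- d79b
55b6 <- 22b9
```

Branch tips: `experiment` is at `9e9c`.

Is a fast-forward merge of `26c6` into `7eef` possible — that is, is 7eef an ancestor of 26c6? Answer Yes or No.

Yes

A fast-forward from 7eef to 26c6 is possible iff 7eef is an ancestor of 26c6.
Ancestors of 26c6: {26c6, 7eef, bce8}.
7eef is among them, so fast-forward is possible.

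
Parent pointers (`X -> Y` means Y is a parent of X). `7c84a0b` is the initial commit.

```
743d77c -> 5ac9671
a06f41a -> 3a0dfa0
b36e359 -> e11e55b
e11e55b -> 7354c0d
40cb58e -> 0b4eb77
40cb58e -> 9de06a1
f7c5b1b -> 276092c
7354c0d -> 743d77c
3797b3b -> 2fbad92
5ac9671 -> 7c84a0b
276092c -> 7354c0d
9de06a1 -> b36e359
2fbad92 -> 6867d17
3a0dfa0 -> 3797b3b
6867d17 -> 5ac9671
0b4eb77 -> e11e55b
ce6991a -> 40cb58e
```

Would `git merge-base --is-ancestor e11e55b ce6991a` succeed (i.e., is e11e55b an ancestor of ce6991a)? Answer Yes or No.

Yes

Ancestors of ce6991a (commits reachable by following parents): {0b4eb77, 40cb58e, 5ac9671, 7354c0d, 743d77c, 7c84a0b, 9de06a1, b36e359, ce6991a, e11e55b}.
e11e55b is in that set, so it is an ancestor of ce6991a.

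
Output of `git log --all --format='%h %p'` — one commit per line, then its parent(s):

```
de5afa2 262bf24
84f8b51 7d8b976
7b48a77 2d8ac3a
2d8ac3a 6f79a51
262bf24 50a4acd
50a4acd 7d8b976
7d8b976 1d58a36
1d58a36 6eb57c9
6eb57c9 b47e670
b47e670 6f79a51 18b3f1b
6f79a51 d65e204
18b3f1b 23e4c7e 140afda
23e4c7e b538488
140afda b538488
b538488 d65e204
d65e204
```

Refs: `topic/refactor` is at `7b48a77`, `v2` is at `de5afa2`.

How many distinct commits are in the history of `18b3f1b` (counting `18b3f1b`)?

5

Walking parent pointers from 18b3f1b: reachable set = {140afda, 18b3f1b, 23e4c7e, b538488, d65e204}.
That is 5 commits.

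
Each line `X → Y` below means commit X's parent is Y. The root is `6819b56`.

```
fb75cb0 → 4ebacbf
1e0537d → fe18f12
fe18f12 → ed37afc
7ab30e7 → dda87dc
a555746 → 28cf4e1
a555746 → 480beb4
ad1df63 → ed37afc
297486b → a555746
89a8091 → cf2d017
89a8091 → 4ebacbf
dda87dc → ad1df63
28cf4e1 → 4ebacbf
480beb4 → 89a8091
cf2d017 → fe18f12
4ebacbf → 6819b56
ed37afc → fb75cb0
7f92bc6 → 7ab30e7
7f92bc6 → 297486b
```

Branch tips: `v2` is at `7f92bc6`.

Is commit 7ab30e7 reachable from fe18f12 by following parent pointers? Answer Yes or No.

Ancestors of fe18f12: {4ebacbf, 6819b56, ed37afc, fb75cb0, fe18f12}.
7ab30e7 is not in that set, so it is not an ancestor of fe18f12.

No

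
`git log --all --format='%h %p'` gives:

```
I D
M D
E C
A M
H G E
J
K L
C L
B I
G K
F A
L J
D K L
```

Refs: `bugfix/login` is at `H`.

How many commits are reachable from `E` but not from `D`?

2

Reachable from E: {C, E, J, L}.
Reachable from D: {D, J, K, L}.
In E's history but not D's: {C, E} — 2 commits.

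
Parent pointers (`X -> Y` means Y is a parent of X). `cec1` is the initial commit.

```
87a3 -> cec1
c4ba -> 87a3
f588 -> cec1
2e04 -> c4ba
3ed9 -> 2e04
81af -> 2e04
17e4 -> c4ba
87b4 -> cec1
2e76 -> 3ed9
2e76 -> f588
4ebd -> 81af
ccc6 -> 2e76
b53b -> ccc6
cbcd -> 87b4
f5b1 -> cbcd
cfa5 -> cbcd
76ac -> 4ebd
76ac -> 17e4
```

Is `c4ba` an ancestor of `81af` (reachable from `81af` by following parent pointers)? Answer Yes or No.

Ancestors of 81af (commits reachable by following parents): {2e04, 81af, 87a3, c4ba, cec1}.
c4ba is in that set, so it is an ancestor of 81af.

Yes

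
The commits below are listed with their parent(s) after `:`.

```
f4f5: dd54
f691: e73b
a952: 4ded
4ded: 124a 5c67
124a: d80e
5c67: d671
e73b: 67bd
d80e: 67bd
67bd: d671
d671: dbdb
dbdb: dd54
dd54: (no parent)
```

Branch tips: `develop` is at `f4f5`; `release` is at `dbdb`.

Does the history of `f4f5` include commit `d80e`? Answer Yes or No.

Ancestors of f4f5: {dd54, f4f5}.
d80e is not in that set, so it is not an ancestor of f4f5.

No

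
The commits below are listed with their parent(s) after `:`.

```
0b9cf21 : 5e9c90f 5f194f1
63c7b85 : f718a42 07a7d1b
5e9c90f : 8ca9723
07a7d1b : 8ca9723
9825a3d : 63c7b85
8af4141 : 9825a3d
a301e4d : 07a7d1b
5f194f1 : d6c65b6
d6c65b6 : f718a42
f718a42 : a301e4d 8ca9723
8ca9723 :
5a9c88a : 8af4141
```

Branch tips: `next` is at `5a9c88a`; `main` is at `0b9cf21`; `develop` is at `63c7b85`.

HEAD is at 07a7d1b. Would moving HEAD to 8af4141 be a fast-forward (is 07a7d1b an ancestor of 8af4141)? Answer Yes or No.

Yes

A fast-forward from 07a7d1b to 8af4141 is possible iff 07a7d1b is an ancestor of 8af4141.
Ancestors of 8af4141: {07a7d1b, 63c7b85, 8af4141, 8ca9723, 9825a3d, a301e4d, f718a42}.
07a7d1b is among them, so fast-forward is possible.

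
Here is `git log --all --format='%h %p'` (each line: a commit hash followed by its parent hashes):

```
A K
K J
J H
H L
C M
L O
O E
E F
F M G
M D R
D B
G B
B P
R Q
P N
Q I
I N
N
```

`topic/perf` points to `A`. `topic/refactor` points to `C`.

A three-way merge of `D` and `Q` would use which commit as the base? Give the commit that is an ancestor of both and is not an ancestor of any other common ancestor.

N

Ancestors of D: {B, D, N, P}.
Ancestors of Q: {I, N, Q}.
Common ancestors: {N}.
The only common ancestor is N, so it is the merge base.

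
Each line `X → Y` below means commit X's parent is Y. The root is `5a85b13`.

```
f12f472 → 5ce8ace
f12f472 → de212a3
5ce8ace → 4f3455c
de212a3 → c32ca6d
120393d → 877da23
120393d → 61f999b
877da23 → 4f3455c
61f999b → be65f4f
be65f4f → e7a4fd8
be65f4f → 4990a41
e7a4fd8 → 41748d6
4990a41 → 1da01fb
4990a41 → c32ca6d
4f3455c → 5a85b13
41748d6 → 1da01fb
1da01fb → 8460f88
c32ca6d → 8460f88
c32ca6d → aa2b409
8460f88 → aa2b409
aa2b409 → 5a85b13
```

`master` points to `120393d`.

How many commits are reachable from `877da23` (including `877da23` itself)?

3

Walking parent pointers from 877da23: reachable set = {4f3455c, 5a85b13, 877da23}.
That is 3 commits.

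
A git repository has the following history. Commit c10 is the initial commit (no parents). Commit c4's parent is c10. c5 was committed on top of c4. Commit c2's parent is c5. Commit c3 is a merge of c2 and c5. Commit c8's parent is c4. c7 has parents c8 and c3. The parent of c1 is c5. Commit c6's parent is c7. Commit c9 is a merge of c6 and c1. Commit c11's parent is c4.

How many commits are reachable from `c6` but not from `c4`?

Reachable from c6: {c10, c2, c3, c4, c5, c6, c7, c8}.
Reachable from c4: {c10, c4}.
In c6's history but not c4's: {c2, c3, c5, c6, c7, c8} — 6 commits.

6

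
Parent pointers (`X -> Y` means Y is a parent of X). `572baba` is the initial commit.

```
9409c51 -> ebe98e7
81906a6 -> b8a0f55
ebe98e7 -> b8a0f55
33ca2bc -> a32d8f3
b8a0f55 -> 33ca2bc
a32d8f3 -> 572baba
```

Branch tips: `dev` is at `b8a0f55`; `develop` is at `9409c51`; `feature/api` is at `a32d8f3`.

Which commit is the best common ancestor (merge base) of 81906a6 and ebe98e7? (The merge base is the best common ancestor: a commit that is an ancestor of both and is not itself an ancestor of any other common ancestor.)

Ancestors of 81906a6: {33ca2bc, 572baba, 81906a6, a32d8f3, b8a0f55}.
Ancestors of ebe98e7: {33ca2bc, 572baba, a32d8f3, b8a0f55, ebe98e7}.
Common ancestors: {33ca2bc, 572baba, a32d8f3, b8a0f55}.
Among these, b8a0f55 is not an ancestor of any other common ancestor — it is the merge base.

b8a0f55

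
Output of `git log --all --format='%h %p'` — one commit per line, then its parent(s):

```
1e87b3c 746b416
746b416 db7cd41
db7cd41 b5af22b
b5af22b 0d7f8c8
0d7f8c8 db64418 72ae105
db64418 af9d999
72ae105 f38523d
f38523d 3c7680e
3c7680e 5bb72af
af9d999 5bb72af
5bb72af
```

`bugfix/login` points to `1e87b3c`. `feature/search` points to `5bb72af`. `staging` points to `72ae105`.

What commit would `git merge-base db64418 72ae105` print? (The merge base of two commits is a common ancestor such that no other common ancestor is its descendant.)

Ancestors of db64418: {5bb72af, af9d999, db64418}.
Ancestors of 72ae105: {3c7680e, 5bb72af, 72ae105, f38523d}.
Common ancestors: {5bb72af}.
The only common ancestor is 5bb72af, so it is the merge base.

5bb72af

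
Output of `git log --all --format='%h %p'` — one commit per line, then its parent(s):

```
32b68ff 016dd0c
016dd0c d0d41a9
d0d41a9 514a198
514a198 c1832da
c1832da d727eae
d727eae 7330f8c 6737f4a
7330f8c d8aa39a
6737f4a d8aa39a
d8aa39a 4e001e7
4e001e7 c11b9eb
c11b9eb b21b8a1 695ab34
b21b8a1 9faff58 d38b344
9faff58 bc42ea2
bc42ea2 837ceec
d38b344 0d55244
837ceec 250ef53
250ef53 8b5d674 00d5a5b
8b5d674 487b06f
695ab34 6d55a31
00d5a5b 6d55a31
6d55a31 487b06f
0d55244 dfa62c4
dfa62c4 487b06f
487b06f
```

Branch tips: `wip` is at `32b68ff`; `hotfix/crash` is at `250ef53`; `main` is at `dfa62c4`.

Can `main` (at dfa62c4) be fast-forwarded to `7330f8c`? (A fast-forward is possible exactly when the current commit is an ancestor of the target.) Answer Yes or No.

A fast-forward from dfa62c4 to 7330f8c is possible iff dfa62c4 is an ancestor of 7330f8c.
Ancestors of 7330f8c: {00d5a5b, 0d55244, 250ef53, 487b06f, 4e001e7, 695ab34, 6d55a31, 7330f8c, 837ceec, 8b5d674, 9faff58, b21b8a1, bc42ea2, c11b9eb, d38b344, d8aa39a, dfa62c4}.
dfa62c4 is among them, so fast-forward is possible.

Yes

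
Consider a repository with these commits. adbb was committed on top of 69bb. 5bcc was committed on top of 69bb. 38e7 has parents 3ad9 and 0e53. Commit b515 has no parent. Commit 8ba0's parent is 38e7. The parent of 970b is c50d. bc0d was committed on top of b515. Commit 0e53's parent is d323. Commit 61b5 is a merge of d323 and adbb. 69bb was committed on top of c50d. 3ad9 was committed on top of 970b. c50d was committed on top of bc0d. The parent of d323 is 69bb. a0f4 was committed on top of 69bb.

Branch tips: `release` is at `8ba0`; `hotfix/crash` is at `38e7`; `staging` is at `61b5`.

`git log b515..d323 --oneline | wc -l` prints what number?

Reachable from d323: {69bb, b515, bc0d, c50d, d323}.
Reachable from b515: {b515}.
In d323's history but not b515's: {69bb, bc0d, c50d, d323} — 4 commits.

4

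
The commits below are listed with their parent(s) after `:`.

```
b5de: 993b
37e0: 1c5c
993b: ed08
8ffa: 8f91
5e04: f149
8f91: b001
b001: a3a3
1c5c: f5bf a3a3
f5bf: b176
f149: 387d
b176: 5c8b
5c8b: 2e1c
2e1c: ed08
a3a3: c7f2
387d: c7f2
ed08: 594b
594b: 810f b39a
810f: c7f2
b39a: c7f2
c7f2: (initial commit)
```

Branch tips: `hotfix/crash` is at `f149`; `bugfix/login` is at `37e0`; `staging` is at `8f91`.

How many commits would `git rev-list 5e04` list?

Walking parent pointers from 5e04: reachable set = {387d, 5e04, c7f2, f149}.
That is 4 commits.

4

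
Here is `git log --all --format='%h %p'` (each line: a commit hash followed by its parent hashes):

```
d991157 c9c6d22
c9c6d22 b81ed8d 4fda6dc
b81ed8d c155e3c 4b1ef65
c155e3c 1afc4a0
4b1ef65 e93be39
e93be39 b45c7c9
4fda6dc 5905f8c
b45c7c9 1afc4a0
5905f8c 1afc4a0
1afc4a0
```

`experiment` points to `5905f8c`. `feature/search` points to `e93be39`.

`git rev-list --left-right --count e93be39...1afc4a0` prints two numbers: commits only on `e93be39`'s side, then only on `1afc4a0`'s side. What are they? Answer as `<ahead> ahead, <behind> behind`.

Reachable from e93be39: {1afc4a0, b45c7c9, e93be39}.
Reachable from 1afc4a0: {1afc4a0}.
Only in e93be39's history (ahead): {b45c7c9, e93be39} — 2.
Only in 1afc4a0's history (behind): {} — 0.

2 ahead, 0 behind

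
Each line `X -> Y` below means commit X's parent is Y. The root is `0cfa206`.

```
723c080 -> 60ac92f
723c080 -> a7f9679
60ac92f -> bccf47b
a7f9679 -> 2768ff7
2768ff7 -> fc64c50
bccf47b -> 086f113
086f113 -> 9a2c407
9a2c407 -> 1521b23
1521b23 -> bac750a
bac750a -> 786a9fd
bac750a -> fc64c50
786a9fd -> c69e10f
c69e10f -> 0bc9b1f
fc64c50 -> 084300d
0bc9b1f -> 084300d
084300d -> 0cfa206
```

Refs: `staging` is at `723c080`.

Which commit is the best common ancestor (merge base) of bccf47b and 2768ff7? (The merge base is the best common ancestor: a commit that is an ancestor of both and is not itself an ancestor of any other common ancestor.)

Ancestors of bccf47b: {084300d, 086f113, 0bc9b1f, 0cfa206, 1521b23, 786a9fd, 9a2c407, bac750a, bccf47b, c69e10f, fc64c50}.
Ancestors of 2768ff7: {084300d, 0cfa206, 2768ff7, fc64c50}.
Common ancestors: {084300d, 0cfa206, fc64c50}.
Among these, fc64c50 is not an ancestor of any other common ancestor — it is the merge base.

fc64c50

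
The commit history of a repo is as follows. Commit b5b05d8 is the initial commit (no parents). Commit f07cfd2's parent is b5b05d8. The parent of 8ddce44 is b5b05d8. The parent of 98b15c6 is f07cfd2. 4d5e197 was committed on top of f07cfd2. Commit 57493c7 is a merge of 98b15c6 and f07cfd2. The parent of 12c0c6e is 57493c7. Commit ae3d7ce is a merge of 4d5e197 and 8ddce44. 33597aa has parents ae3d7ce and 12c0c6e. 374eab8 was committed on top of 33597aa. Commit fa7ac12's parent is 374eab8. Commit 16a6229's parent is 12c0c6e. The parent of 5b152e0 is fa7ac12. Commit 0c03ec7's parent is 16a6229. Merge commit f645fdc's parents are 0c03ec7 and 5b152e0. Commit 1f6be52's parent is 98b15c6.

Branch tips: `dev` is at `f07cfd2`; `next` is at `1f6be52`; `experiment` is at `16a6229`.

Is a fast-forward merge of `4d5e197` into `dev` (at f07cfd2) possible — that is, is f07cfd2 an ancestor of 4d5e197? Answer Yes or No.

Yes

A fast-forward from f07cfd2 to 4d5e197 is possible iff f07cfd2 is an ancestor of 4d5e197.
Ancestors of 4d5e197: {4d5e197, b5b05d8, f07cfd2}.
f07cfd2 is among them, so fast-forward is possible.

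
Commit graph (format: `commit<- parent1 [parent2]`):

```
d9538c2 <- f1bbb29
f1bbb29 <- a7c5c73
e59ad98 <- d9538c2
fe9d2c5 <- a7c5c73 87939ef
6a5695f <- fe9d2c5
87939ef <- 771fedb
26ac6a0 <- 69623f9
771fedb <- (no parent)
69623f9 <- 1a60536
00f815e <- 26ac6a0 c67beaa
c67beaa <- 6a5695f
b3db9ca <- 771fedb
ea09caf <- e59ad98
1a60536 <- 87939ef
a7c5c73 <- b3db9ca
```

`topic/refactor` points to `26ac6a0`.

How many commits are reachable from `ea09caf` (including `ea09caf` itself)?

Walking parent pointers from ea09caf: reachable set = {771fedb, a7c5c73, b3db9ca, d9538c2, e59ad98, ea09caf, f1bbb29}.
That is 7 commits.

7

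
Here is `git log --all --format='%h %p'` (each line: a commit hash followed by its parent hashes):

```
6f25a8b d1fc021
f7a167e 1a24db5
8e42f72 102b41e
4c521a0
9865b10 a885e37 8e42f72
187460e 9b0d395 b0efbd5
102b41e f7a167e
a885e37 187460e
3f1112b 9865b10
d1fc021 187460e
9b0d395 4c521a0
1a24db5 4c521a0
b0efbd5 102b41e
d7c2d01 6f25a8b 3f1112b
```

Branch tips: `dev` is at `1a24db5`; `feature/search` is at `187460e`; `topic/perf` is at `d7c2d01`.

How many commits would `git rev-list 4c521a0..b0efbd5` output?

4

Reachable from b0efbd5: {102b41e, 1a24db5, 4c521a0, b0efbd5, f7a167e}.
Reachable from 4c521a0: {4c521a0}.
In b0efbd5's history but not 4c521a0's: {102b41e, 1a24db5, b0efbd5, f7a167e} — 4 commits.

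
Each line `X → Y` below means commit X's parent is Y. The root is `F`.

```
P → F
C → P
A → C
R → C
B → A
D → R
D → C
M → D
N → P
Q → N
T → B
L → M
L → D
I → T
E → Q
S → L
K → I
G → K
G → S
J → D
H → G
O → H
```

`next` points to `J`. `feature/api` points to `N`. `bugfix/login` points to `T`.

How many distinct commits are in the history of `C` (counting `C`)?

3

Walking parent pointers from C: reachable set = {C, F, P}.
That is 3 commits.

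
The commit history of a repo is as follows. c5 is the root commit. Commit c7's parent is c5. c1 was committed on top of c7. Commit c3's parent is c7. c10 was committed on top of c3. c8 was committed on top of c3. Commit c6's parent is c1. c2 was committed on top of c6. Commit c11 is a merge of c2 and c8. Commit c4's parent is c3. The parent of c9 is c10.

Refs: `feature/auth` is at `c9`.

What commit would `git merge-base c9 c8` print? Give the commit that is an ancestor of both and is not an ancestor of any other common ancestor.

c3

Ancestors of c9: {c10, c3, c5, c7, c9}.
Ancestors of c8: {c3, c5, c7, c8}.
Common ancestors: {c3, c5, c7}.
Among these, c3 is not an ancestor of any other common ancestor — it is the merge base.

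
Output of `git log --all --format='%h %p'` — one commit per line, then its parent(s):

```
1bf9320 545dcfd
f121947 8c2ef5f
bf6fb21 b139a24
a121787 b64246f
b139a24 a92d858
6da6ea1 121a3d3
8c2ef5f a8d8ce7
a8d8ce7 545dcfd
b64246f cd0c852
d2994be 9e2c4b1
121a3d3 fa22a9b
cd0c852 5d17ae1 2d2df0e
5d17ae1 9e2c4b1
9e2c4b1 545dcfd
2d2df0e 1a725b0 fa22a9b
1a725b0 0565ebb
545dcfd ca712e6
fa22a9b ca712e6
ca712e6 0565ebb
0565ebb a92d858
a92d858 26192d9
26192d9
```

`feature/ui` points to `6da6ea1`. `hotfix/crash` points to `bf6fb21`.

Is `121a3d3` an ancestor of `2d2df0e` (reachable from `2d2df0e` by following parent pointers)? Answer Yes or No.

No

Ancestors of 2d2df0e: {0565ebb, 1a725b0, 26192d9, 2d2df0e, a92d858, ca712e6, fa22a9b}.
121a3d3 is not in that set, so it is not an ancestor of 2d2df0e.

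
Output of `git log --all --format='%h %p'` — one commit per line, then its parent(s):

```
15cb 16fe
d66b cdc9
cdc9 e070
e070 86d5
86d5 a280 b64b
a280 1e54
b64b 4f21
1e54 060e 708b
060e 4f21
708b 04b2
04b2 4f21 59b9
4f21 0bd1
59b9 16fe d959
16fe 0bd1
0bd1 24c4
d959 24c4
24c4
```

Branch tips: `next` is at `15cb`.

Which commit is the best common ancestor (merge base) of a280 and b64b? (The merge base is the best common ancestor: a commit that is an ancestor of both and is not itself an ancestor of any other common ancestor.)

Ancestors of a280: {04b2, 060e, 0bd1, 16fe, 1e54, 24c4, 4f21, 59b9, 708b, a280, d959}.
Ancestors of b64b: {0bd1, 24c4, 4f21, b64b}.
Common ancestors: {0bd1, 24c4, 4f21}.
Among these, 4f21 is not an ancestor of any other common ancestor — it is the merge base.

4f21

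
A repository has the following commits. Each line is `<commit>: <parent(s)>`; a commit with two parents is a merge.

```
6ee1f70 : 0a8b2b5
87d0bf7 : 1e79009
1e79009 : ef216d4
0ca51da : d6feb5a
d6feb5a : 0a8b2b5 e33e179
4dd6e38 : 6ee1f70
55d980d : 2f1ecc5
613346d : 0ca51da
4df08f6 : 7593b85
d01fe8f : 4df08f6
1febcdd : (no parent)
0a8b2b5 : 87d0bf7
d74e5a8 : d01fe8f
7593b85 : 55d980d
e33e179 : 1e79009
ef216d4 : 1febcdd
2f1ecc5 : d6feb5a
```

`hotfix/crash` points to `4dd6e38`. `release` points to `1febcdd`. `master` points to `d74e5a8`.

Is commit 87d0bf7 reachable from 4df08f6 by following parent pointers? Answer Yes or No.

Ancestors of 4df08f6 (commits reachable by following parents): {0a8b2b5, 1e79009, 1febcdd, 2f1ecc5, 4df08f6, 55d980d, 7593b85, 87d0bf7, d6feb5a, e33e179, ef216d4}.
87d0bf7 is in that set, so it is an ancestor of 4df08f6.

Yes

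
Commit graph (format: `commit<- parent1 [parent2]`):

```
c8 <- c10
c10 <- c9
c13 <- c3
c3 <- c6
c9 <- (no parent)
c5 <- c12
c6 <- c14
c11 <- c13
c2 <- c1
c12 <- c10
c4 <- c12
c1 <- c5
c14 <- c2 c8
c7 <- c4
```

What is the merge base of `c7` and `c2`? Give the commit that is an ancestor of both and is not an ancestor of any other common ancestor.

Ancestors of c7: {c10, c12, c4, c7, c9}.
Ancestors of c2: {c1, c10, c12, c2, c5, c9}.
Common ancestors: {c10, c12, c9}.
Among these, c12 is not an ancestor of any other common ancestor — it is the merge base.

c12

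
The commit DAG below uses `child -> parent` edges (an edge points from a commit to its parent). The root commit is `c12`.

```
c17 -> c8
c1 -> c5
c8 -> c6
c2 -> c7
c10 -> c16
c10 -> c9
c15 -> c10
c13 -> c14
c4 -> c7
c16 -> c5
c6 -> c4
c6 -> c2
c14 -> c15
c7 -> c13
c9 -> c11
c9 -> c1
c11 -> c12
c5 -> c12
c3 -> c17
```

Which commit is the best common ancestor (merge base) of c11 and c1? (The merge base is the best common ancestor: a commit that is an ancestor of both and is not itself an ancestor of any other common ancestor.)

c12

Ancestors of c11: {c11, c12}.
Ancestors of c1: {c1, c12, c5}.
Common ancestors: {c12}.
The only common ancestor is c12, so it is the merge base.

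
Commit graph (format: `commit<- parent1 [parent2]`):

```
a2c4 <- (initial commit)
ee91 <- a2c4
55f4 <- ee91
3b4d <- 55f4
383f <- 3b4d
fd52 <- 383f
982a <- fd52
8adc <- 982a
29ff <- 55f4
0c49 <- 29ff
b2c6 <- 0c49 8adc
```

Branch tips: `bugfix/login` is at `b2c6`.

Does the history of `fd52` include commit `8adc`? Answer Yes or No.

Ancestors of fd52: {383f, 3b4d, 55f4, a2c4, ee91, fd52}.
8adc is not in that set, so it is not an ancestor of fd52.

No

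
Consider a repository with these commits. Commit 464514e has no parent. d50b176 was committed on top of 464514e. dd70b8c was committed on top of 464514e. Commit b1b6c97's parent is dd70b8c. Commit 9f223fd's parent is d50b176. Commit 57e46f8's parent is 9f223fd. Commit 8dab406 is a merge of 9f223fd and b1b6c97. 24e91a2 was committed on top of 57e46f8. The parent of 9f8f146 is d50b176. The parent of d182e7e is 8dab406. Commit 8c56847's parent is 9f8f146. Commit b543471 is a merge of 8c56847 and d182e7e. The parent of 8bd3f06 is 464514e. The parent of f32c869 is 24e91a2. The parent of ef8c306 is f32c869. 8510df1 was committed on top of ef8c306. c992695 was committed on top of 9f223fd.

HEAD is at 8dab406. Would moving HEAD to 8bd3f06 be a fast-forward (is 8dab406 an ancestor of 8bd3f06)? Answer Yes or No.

No

A fast-forward from 8dab406 to 8bd3f06 is possible iff 8dab406 is an ancestor of 8bd3f06.
Ancestors of 8bd3f06: {464514e, 8bd3f06}.
8dab406 is not among them, so fast-forward is not possible.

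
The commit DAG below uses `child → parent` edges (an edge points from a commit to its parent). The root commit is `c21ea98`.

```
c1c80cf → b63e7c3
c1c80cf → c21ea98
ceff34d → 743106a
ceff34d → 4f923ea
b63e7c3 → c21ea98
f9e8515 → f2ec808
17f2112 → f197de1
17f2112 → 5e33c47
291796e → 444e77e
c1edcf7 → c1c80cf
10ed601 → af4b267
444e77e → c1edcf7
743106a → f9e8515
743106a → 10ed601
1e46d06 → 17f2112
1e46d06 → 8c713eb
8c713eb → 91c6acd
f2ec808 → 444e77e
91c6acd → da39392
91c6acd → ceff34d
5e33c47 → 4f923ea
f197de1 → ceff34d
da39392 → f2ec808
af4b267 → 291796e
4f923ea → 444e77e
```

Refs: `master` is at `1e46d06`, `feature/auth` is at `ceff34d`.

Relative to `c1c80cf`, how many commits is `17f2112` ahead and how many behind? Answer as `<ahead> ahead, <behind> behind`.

13 ahead, 0 behind

Reachable from 17f2112: {10ed601, 17f2112, 291796e, 444e77e, 4f923ea, 5e33c47, 743106a, af4b267, b63e7c3, c1c80cf, c1edcf7, c21ea98, ceff34d, f197de1, f2ec808, f9e8515}.
Reachable from c1c80cf: {b63e7c3, c1c80cf, c21ea98}.
Only in 17f2112's history (ahead): {10ed601, 17f2112, 291796e, 444e77e, 4f923ea, 5e33c47, 743106a, af4b267, c1edcf7, ceff34d, f197de1, f2ec808, f9e8515} — 13.
Only in c1c80cf's history (behind): {} — 0.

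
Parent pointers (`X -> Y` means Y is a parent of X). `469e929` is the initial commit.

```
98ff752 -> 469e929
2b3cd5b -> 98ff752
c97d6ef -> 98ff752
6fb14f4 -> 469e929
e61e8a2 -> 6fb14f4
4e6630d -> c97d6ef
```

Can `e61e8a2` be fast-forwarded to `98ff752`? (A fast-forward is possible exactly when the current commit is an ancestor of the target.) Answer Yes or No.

No

A fast-forward from e61e8a2 to 98ff752 is possible iff e61e8a2 is an ancestor of 98ff752.
Ancestors of 98ff752: {469e929, 98ff752}.
e61e8a2 is not among them, so fast-forward is not possible.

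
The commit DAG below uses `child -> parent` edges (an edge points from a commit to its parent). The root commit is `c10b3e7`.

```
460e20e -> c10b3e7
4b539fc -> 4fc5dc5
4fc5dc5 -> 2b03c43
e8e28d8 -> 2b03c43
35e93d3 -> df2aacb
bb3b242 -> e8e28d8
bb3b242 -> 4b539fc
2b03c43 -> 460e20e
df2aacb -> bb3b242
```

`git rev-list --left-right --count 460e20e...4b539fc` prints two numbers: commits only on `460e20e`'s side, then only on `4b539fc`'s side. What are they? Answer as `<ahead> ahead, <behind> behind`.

0 ahead, 3 behind

Reachable from 460e20e: {460e20e, c10b3e7}.
Reachable from 4b539fc: {2b03c43, 460e20e, 4b539fc, 4fc5dc5, c10b3e7}.
Only in 460e20e's history (ahead): {} — 0.
Only in 4b539fc's history (behind): {2b03c43, 4b539fc, 4fc5dc5} — 3.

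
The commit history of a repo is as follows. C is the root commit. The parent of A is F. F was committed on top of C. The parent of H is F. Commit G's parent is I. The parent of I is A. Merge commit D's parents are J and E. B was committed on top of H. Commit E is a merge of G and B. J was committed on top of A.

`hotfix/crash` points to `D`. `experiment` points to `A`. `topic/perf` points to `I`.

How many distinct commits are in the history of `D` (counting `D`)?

Walking parent pointers from D: reachable set = {A, B, C, D, E, F, G, H, I, J}.
That is 10 commits.

10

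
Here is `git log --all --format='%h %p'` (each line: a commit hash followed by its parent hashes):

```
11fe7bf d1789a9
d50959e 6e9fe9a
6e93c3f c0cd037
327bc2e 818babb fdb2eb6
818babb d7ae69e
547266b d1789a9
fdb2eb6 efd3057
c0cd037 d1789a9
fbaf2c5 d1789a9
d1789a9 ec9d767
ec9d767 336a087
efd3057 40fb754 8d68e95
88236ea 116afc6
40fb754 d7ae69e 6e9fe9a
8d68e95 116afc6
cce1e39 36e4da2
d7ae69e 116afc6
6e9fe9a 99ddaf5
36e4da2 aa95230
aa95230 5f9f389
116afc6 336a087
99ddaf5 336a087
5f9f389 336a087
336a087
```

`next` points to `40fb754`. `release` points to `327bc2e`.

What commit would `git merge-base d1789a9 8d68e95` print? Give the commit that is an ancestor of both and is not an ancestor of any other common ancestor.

Ancestors of d1789a9: {336a087, d1789a9, ec9d767}.
Ancestors of 8d68e95: {116afc6, 336a087, 8d68e95}.
Common ancestors: {336a087}.
The only common ancestor is 336a087, so it is the merge base.

336a087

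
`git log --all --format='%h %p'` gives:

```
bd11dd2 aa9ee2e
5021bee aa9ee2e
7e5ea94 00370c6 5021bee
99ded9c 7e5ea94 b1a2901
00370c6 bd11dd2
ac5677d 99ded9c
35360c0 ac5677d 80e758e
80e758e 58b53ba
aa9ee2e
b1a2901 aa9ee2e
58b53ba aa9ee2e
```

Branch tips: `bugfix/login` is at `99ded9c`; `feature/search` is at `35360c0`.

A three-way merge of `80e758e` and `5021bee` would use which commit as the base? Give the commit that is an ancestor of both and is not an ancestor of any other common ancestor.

aa9ee2e

Ancestors of 80e758e: {58b53ba, 80e758e, aa9ee2e}.
Ancestors of 5021bee: {5021bee, aa9ee2e}.
Common ancestors: {aa9ee2e}.
The only common ancestor is aa9ee2e, so it is the merge base.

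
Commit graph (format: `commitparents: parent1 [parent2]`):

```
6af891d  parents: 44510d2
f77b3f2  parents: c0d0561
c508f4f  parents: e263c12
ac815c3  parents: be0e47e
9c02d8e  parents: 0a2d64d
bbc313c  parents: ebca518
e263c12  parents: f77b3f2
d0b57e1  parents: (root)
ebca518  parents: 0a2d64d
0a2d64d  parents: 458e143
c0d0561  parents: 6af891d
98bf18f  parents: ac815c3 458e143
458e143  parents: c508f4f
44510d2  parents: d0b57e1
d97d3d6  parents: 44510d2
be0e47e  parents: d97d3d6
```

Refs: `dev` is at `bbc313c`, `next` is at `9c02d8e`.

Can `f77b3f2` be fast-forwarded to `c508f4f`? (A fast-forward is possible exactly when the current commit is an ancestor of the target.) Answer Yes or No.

Yes

A fast-forward from f77b3f2 to c508f4f is possible iff f77b3f2 is an ancestor of c508f4f.
Ancestors of c508f4f: {44510d2, 6af891d, c0d0561, c508f4f, d0b57e1, e263c12, f77b3f2}.
f77b3f2 is among them, so fast-forward is possible.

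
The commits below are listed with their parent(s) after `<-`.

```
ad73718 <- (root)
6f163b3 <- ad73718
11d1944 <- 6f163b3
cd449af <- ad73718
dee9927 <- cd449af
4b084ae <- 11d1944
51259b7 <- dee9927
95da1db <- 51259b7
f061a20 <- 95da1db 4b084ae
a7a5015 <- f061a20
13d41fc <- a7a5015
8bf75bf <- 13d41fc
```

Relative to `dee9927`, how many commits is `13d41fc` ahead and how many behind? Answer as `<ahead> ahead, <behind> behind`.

8 ahead, 0 behind

Reachable from 13d41fc: {11d1944, 13d41fc, 4b084ae, 51259b7, 6f163b3, 95da1db, a7a5015, ad73718, cd449af, dee9927, f061a20}.
Reachable from dee9927: {ad73718, cd449af, dee9927}.
Only in 13d41fc's history (ahead): {11d1944, 13d41fc, 4b084ae, 51259b7, 6f163b3, 95da1db, a7a5015, f061a20} — 8.
Only in dee9927's history (behind): {} — 0.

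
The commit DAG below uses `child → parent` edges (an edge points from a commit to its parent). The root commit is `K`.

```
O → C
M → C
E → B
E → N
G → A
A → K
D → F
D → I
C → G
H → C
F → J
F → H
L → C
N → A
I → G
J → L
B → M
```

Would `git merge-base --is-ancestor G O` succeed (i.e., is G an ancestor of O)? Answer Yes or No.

Ancestors of O (commits reachable by following parents): {A, C, G, K, O}.
G is in that set, so it is an ancestor of O.

Yes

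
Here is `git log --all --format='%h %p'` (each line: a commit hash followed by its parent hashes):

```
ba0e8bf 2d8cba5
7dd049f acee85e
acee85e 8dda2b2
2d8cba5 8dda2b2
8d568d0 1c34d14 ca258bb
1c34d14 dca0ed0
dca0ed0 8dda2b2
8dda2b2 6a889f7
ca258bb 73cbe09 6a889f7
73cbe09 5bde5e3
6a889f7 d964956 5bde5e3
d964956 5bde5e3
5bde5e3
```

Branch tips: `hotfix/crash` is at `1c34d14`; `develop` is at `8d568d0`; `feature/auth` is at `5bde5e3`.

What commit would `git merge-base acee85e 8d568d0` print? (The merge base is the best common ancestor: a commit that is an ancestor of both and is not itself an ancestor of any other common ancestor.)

8dda2b2

Ancestors of acee85e: {5bde5e3, 6a889f7, 8dda2b2, acee85e, d964956}.
Ancestors of 8d568d0: {1c34d14, 5bde5e3, 6a889f7, 73cbe09, 8d568d0, 8dda2b2, ca258bb, d964956, dca0ed0}.
Common ancestors: {5bde5e3, 6a889f7, 8dda2b2, d964956}.
Among these, 8dda2b2 is not an ancestor of any other common ancestor — it is the merge base.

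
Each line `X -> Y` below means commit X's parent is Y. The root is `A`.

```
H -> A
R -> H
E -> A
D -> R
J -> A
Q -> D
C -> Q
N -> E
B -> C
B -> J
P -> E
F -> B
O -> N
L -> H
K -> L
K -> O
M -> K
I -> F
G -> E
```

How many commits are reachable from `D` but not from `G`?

3

Reachable from D: {A, D, H, R}.
Reachable from G: {A, E, G}.
In D's history but not G's: {D, H, R} — 3 commits.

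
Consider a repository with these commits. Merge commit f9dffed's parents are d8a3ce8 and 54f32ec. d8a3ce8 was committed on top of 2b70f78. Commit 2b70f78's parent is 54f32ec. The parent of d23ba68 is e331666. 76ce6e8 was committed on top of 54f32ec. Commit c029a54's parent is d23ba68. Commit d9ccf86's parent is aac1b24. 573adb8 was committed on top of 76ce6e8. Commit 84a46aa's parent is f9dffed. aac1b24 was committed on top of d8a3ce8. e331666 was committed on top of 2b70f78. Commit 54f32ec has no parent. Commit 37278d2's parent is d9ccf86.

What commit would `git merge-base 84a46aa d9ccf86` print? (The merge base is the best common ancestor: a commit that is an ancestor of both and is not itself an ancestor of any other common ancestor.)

Ancestors of 84a46aa: {2b70f78, 54f32ec, 84a46aa, d8a3ce8, f9dffed}.
Ancestors of d9ccf86: {2b70f78, 54f32ec, aac1b24, d8a3ce8, d9ccf86}.
Common ancestors: {2b70f78, 54f32ec, d8a3ce8}.
Among these, d8a3ce8 is not an ancestor of any other common ancestor — it is the merge base.

d8a3ce8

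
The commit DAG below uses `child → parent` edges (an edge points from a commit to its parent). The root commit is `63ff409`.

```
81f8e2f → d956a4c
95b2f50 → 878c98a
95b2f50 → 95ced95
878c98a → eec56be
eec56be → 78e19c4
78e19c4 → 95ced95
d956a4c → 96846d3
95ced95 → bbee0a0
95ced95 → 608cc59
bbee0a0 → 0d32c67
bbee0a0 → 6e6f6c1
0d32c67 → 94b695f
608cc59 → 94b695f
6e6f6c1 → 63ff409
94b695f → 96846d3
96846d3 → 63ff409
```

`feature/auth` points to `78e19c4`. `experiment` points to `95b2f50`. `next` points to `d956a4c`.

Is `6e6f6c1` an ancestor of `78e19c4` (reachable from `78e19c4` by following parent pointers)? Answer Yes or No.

Ancestors of 78e19c4 (commits reachable by following parents): {0d32c67, 608cc59, 63ff409, 6e6f6c1, 78e19c4, 94b695f, 95ced95, 96846d3, bbee0a0}.
6e6f6c1 is in that set, so it is an ancestor of 78e19c4.

Yes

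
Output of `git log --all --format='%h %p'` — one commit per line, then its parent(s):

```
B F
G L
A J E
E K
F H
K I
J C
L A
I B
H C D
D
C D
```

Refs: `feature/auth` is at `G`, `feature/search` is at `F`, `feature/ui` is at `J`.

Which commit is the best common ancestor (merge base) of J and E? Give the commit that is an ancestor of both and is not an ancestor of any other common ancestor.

Ancestors of J: {C, D, J}.
Ancestors of E: {B, C, D, E, F, H, I, K}.
Common ancestors: {C, D}.
Among these, C is not an ancestor of any other common ancestor — it is the merge base.

C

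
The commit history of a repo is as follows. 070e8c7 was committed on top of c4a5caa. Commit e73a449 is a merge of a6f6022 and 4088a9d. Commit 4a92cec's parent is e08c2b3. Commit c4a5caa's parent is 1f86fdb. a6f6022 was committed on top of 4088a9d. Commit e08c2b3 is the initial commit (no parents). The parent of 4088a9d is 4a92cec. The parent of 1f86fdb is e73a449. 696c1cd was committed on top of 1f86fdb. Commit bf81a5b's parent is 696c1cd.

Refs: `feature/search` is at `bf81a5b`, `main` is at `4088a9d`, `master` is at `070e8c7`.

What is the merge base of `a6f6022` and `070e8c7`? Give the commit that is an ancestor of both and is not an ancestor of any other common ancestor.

Ancestors of a6f6022: {4088a9d, 4a92cec, a6f6022, e08c2b3}.
Ancestors of 070e8c7: {070e8c7, 1f86fdb, 4088a9d, 4a92cec, a6f6022, c4a5caa, e08c2b3, e73a449}.
Common ancestors: {4088a9d, 4a92cec, a6f6022, e08c2b3}.
Among these, a6f6022 is not an ancestor of any other common ancestor — it is the merge base.

a6f6022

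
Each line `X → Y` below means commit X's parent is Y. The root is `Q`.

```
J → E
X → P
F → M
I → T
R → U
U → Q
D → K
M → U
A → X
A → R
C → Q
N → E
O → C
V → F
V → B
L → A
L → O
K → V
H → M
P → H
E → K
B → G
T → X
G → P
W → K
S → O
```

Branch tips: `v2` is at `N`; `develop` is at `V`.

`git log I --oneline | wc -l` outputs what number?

Walking parent pointers from I: reachable set = {H, I, M, P, Q, T, U, X}.
That is 8 commits.

8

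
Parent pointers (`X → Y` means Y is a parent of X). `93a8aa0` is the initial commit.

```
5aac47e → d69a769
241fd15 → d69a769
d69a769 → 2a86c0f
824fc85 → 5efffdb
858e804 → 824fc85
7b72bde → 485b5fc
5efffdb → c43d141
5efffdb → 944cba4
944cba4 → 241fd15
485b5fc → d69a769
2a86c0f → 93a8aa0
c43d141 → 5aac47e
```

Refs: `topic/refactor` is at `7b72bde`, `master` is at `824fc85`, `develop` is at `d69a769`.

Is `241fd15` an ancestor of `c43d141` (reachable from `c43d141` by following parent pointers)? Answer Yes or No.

Ancestors of c43d141: {2a86c0f, 5aac47e, 93a8aa0, c43d141, d69a769}.
241fd15 is not in that set, so it is not an ancestor of c43d141.

No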